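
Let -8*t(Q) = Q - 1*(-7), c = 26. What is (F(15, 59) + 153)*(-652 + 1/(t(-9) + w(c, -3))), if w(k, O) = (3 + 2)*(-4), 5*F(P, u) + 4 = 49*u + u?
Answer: -191161032/395 ≈ -4.8395e+5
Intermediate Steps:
F(P, u) = -4/5 + 10*u (F(P, u) = -4/5 + (49*u + u)/5 = -4/5 + (50*u)/5 = -4/5 + 10*u)
w(k, O) = -20 (w(k, O) = 5*(-4) = -20)
t(Q) = -7/8 - Q/8 (t(Q) = -(Q - 1*(-7))/8 = -(Q + 7)/8 = -(7 + Q)/8 = -7/8 - Q/8)
(F(15, 59) + 153)*(-652 + 1/(t(-9) + w(c, -3))) = ((-4/5 + 10*59) + 153)*(-652 + 1/((-7/8 - 1/8*(-9)) - 20)) = ((-4/5 + 590) + 153)*(-652 + 1/((-7/8 + 9/8) - 20)) = (2946/5 + 153)*(-652 + 1/(1/4 - 20)) = 3711*(-652 + 1/(-79/4))/5 = 3711*(-652 - 4/79)/5 = (3711/5)*(-51512/79) = -191161032/395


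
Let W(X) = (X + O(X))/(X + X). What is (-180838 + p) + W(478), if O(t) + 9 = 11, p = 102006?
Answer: -18840728/239 ≈ -78832.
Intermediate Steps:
O(t) = 2 (O(t) = -9 + 11 = 2)
W(X) = (2 + X)/(2*X) (W(X) = (X + 2)/(X + X) = (2 + X)/((2*X)) = (2 + X)*(1/(2*X)) = (2 + X)/(2*X))
(-180838 + p) + W(478) = (-180838 + 102006) + (½)*(2 + 478)/478 = -78832 + (½)*(1/478)*480 = -78832 + 120/239 = -18840728/239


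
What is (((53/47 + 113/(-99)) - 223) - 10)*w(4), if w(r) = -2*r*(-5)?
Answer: -43368520/4653 ≈ -9320.5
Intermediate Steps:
w(r) = 10*r
(((53/47 + 113/(-99)) - 223) - 10)*w(4) = (((53/47 + 113/(-99)) - 223) - 10)*(10*4) = (((53*(1/47) + 113*(-1/99)) - 223) - 10)*40 = (((53/47 - 113/99) - 223) - 10)*40 = ((-64/4653 - 223) - 10)*40 = (-1037683/4653 - 10)*40 = -1084213/4653*40 = -43368520/4653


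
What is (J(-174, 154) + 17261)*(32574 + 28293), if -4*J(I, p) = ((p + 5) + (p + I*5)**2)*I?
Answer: 2717676673209/2 ≈ 1.3588e+12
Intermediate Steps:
J(I, p) = -I*(5 + p + (p + 5*I)**2)/4 (J(I, p) = -((p + 5) + (p + I*5)**2)*I/4 = -((5 + p) + (p + 5*I)**2)*I/4 = -(5 + p + (p + 5*I)**2)*I/4 = -I*(5 + p + (p + 5*I)**2)/4)
(J(-174, 154) + 17261)*(32574 + 28293) = (-1/4*(-174)*(5 + 154 + (154 + 5*(-174))**2) + 17261)*(32574 + 28293) = (-1/4*(-174)*(5 + 154 + (154 - 870)**2) + 17261)*60867 = (-1/4*(-174)*(5 + 154 + (-716)**2) + 17261)*60867 = (-1/4*(-174)*(5 + 154 + 512656) + 17261)*60867 = (-1/4*(-174)*512815 + 17261)*60867 = (44614905/2 + 17261)*60867 = (44649427/2)*60867 = 2717676673209/2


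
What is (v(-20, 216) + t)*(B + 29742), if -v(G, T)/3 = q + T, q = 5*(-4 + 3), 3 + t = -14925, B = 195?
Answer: -465849657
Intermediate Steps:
t = -14928 (t = -3 - 14925 = -14928)
q = -5 (q = 5*(-1) = -5)
v(G, T) = 15 - 3*T (v(G, T) = -3*(-5 + T) = 15 - 3*T)
(v(-20, 216) + t)*(B + 29742) = ((15 - 3*216) - 14928)*(195 + 29742) = ((15 - 648) - 14928)*29937 = (-633 - 14928)*29937 = -15561*29937 = -465849657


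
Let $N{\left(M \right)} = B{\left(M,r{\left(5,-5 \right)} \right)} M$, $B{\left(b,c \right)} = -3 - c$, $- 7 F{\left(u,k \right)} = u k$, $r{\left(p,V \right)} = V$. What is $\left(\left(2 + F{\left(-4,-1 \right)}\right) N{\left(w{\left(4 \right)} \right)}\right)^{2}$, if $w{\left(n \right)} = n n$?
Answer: $\frac{102400}{49} \approx 2089.8$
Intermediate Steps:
$F{\left(u,k \right)} = - \frac{k u}{7}$ ($F{\left(u,k \right)} = - \frac{u k}{7} = - \frac{k u}{7}$)
$w{\left(n \right)} = n^{2}$
$N{\left(M \right)} = 2 M$ ($N{\left(M \right)} = \left(-3 - -5\right) M = \left(-3 + 5\right) M = 2 M$)
$\left(\left(2 + F{\left(-4,-1 \right)}\right) N{\left(w{\left(4 \right)} \right)}\right)^{2} = \left(\left(2 - \left(- \frac{1}{7}\right) \left(-4\right)\right) 2 \cdot 4^{2}\right)^{2} = \left(\left(2 - \frac{4}{7}\right) 2 \cdot 16\right)^{2} = \left(\frac{10}{7} \cdot 32\right)^{2} = \left(\frac{320}{7}\right)^{2} = \frac{102400}{49}$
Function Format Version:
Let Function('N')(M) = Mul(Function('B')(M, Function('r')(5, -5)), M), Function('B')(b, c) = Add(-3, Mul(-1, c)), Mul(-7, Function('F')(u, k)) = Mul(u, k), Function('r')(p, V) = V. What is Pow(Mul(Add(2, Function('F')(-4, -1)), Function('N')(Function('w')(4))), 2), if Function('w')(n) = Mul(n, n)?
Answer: Rational(102400, 49) ≈ 2089.8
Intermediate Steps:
Function('F')(u, k) = Mul(Rational(-1, 7), k, u) (Function('F')(u, k) = Mul(Rational(-1, 7), Mul(u, k)) = Mul(Rational(-1, 7), Mul(k, u)) = Mul(Rational(-1, 7), k, u))
Function('w')(n) = Pow(n, 2)
Function('N')(M) = Mul(2, M) (Function('N')(M) = Mul(Add(-3, Mul(-1, -5)), M) = Mul(Add(-3, 5), M) = Mul(2, M))
Pow(Mul(Add(2, Function('F')(-4, -1)), Function('N')(Function('w')(4))), 2) = Pow(Mul(Add(2, Mul(Rational(-1, 7), -1, -4)), Mul(2, Pow(4, 2))), 2) = Pow(Mul(Add(2, Rational(-4, 7)), Mul(2, 16)), 2) = Pow(Mul(Rational(10, 7), 32), 2) = Pow(Rational(320, 7), 2) = Rational(102400, 49)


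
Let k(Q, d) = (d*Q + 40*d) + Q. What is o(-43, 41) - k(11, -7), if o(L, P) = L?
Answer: 303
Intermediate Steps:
k(Q, d) = Q + 40*d + Q*d (k(Q, d) = (Q*d + 40*d) + Q = (40*d + Q*d) + Q = Q + 40*d + Q*d)
o(-43, 41) - k(11, -7) = -43 - (11 + 40*(-7) + 11*(-7)) = -43 - (11 - 280 - 77) = -43 - 1*(-346) = -43 + 346 = 303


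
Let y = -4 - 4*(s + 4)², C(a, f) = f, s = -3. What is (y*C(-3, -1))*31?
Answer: 248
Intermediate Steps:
y = -8 (y = -4 - 4*(-3 + 4)² = -4 - 4*1² = -4 - 4*1 = -4 - 4 = -8)
(y*C(-3, -1))*31 = -8*(-1)*31 = 8*31 = 248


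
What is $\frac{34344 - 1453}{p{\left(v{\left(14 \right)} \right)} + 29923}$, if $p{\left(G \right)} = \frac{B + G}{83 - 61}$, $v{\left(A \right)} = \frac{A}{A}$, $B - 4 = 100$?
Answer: $\frac{723602}{658411} \approx 1.099$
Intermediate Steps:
$B = 104$ ($B = 4 + 100 = 104$)
$v{\left(A \right)} = 1$
$p{\left(G \right)} = \frac{52}{11} + \frac{G}{22}$ ($p{\left(G \right)} = \frac{104 + G}{83 - 61} = \frac{104 + G}{22} = \left(104 + G\right) \frac{1}{22} = \frac{52}{11} + \frac{G}{22}$)
$\frac{34344 - 1453}{p{\left(v{\left(14 \right)} \right)} + 29923} = \frac{34344 - 1453}{\left(\frac{52}{11} + \frac{1}{22} \cdot 1\right) + 29923} = \frac{32891}{\left(\frac{52}{11} + \frac{1}{22}\right) + 29923} = \frac{32891}{\frac{105}{22} + 29923} = \frac{32891}{\frac{658411}{22}} = 32891 \cdot \frac{22}{658411} = \frac{723602}{658411}$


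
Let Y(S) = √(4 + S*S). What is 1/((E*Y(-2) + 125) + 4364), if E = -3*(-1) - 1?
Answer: 4489/20151089 - 4*√2/20151089 ≈ 0.00022249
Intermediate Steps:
E = 2 (E = 3 - 1 = 2)
Y(S) = √(4 + S²)
1/((E*Y(-2) + 125) + 4364) = 1/((2*√(4 + (-2)²) + 125) + 4364) = 1/((2*√(4 + 4) + 125) + 4364) = 1/((2*√8 + 125) + 4364) = 1/((2*(2*√2) + 125) + 4364) = 1/((4*√2 + 125) + 4364) = 1/((125 + 4*√2) + 4364) = 1/(4489 + 4*√2)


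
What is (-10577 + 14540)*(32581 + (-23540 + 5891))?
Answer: 59175516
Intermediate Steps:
(-10577 + 14540)*(32581 + (-23540 + 5891)) = 3963*(32581 - 17649) = 3963*14932 = 59175516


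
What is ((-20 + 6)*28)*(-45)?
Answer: 17640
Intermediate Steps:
((-20 + 6)*28)*(-45) = -14*28*(-45) = -392*(-45) = 17640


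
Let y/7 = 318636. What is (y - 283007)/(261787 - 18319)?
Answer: 1947445/243468 ≈ 7.9988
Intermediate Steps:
y = 2230452 (y = 7*318636 = 2230452)
(y - 283007)/(261787 - 18319) = (2230452 - 283007)/(261787 - 18319) = 1947445/243468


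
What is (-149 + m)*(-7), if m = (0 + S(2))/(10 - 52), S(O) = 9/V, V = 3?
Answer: 2087/2 ≈ 1043.5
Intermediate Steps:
S(O) = 3 (S(O) = 9/3 = 9*(⅓) = 3)
m = -1/14 (m = (0 + 3)/(10 - 52) = 3/(-42) = 3*(-1/42) = -1/14 ≈ -0.071429)
(-149 + m)*(-7) = (-149 - 1/14)*(-7) = -2087/14*(-7) = 2087/2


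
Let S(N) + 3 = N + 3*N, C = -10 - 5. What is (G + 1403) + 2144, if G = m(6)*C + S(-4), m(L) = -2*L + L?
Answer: 3618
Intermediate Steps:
C = -15
S(N) = -3 + 4*N (S(N) = -3 + (N + 3*N) = -3 + 4*N)
m(L) = -L
G = 71 (G = -1*6*(-15) + (-3 + 4*(-4)) = -6*(-15) + (-3 - 16) = 90 - 19 = 71)
(G + 1403) + 2144 = (71 + 1403) + 2144 = 1474 + 2144 = 3618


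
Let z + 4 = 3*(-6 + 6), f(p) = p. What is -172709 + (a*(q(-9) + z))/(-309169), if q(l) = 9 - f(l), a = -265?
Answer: -7628037873/44167 ≈ -1.7271e+5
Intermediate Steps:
q(l) = 9 - l
z = -4 (z = -4 + 3*(-6 + 6) = -4 + 3*0 = -4 + 0 = -4)
-172709 + (a*(q(-9) + z))/(-309169) = -172709 - 265*((9 - 1*(-9)) - 4)/(-309169) = -172709 - 265*((9 + 9) - 4)*(-1/309169) = -172709 - 265*(18 - 4)*(-1/309169) = -172709 - 265*14*(-1/309169) = -172709 - 3710*(-1/309169) = -172709 + 530/44167 = -7628037873/44167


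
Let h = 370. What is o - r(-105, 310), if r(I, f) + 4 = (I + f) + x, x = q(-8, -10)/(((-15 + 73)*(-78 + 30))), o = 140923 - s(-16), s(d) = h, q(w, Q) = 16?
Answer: 24421249/174 ≈ 1.4035e+5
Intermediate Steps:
s(d) = 370
o = 140553 (o = 140923 - 1*370 = 140923 - 370 = 140553)
x = -1/174 (x = 16/(((-15 + 73)*(-78 + 30))) = 16/((58*(-48))) = 16/(-2784) = 16*(-1/2784) = -1/174 ≈ -0.0057471)
r(I, f) = -697/174 + I + f (r(I, f) = -4 + ((I + f) - 1/174) = -4 + (-1/174 + I + f) = -697/174 + I + f)
o - r(-105, 310) = 140553 - (-697/174 - 105 + 310) = 140553 - 1*34973/174 = 140553 - 34973/174 = 24421249/174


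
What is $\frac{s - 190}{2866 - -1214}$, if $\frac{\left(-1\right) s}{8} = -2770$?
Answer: $\frac{2197}{408} \approx 5.3848$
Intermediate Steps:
$s = 22160$ ($s = \left(-8\right) \left(-2770\right) = 22160$)
$\frac{s - 190}{2866 - -1214} = \frac{22160 - 190}{2866 - -1214} = \frac{21970}{2866 + 1214} = \frac{21970}{4080} = 21970 \cdot \frac{1}{4080} = \frac{2197}{408}$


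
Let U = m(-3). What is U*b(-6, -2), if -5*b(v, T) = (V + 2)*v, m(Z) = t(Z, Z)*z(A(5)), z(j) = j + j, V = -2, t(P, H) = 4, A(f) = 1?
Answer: 0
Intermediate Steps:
z(j) = 2*j
m(Z) = 8 (m(Z) = 4*(2*1) = 4*2 = 8)
b(v, T) = 0 (b(v, T) = -(-2 + 2)*v/5 = -0*v = -1/5*0 = 0)
U = 8
U*b(-6, -2) = 8*0 = 0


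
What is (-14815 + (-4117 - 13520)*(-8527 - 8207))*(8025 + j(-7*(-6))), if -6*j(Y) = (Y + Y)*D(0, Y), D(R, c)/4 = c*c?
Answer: -26785045031937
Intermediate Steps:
D(R, c) = 4*c**2 (D(R, c) = 4*(c*c) = 4*c**2)
j(Y) = -4*Y**3/3 (j(Y) = -(Y + Y)*4*Y**2/6 = -2*Y*4*Y**2/6 = -4*Y**3/3)
(-14815 + (-4117 - 13520)*(-8527 - 8207))*(8025 + j(-7*(-6))) = (-14815 + (-4117 - 13520)*(-8527 - 8207))*(8025 - 4*(-7*(-6))**3/3) = (-14815 - 17637*(-16734))*(8025 - 4/3*42**3) = (-14815 + 295137558)*(8025 - 4/3*74088) = 295122743*(8025 - 98784) = 295122743*(-90759) = -26785045031937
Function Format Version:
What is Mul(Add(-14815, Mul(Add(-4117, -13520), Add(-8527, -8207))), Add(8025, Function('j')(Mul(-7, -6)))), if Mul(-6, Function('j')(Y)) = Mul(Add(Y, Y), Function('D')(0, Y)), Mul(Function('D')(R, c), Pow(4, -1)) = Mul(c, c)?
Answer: -26785045031937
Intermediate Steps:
Function('D')(R, c) = Mul(4, Pow(c, 2)) (Function('D')(R, c) = Mul(4, Mul(c, c)) = Mul(4, Pow(c, 2)))
Function('j')(Y) = Mul(Rational(-4, 3), Pow(Y, 3)) (Function('j')(Y) = Mul(Rational(-1, 6), Mul(Add(Y, Y), Mul(4, Pow(Y, 2)))) = Mul(Rational(-1, 6), Mul(Mul(2, Y), Mul(4, Pow(Y, 2)))) = Mul(Rational(-1, 6), Mul(8, Pow(Y, 3))) = Mul(Rational(-4, 3), Pow(Y, 3)))
Mul(Add(-14815, Mul(Add(-4117, -13520), Add(-8527, -8207))), Add(8025, Function('j')(Mul(-7, -6)))) = Mul(Add(-14815, Mul(Add(-4117, -13520), Add(-8527, -8207))), Add(8025, Mul(Rational(-4, 3), Pow(Mul(-7, -6), 3)))) = Mul(Add(-14815, Mul(-17637, -16734)), Add(8025, Mul(Rational(-4, 3), Pow(42, 3)))) = Mul(Add(-14815, 295137558), Add(8025, Mul(Rational(-4, 3), 74088))) = Mul(295122743, Add(8025, -98784)) = Mul(295122743, -90759) = -26785045031937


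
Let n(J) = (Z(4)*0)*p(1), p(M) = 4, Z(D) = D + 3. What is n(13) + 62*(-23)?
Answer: -1426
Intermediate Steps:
Z(D) = 3 + D
n(J) = 0 (n(J) = ((3 + 4)*0)*4 = (7*0)*4 = 0*4 = 0)
n(13) + 62*(-23) = 0 + 62*(-23) = 0 - 1426 = -1426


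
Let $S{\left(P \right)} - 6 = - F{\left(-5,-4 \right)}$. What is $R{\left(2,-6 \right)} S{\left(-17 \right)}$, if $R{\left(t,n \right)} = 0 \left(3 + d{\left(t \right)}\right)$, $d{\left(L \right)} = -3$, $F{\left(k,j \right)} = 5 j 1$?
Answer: $0$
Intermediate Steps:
$F{\left(k,j \right)} = 5 j$
$R{\left(t,n \right)} = 0$ ($R{\left(t,n \right)} = 0 \left(3 - 3\right) = 0 \cdot 0 = 0$)
$S{\left(P \right)} = 26$ ($S{\left(P \right)} = 6 - 5 \left(-4\right) = 6 - -20 = 6 + 20 = 26$)
$R{\left(2,-6 \right)} S{\left(-17 \right)} = 0 \cdot 26 = 0$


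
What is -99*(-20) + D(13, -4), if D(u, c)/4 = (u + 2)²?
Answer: 2880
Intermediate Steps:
D(u, c) = 4*(2 + u)² (D(u, c) = 4*(u + 2)² = 4*(2 + u)²)
-99*(-20) + D(13, -4) = -99*(-20) + 4*(2 + 13)² = 1980 + 4*15² = 1980 + 4*225 = 1980 + 900 = 2880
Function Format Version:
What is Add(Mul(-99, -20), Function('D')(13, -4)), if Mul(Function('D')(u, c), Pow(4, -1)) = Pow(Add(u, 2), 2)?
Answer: 2880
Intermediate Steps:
Function('D')(u, c) = Mul(4, Pow(Add(2, u), 2)) (Function('D')(u, c) = Mul(4, Pow(Add(u, 2), 2)) = Mul(4, Pow(Add(2, u), 2)))
Add(Mul(-99, -20), Function('D')(13, -4)) = Add(Mul(-99, -20), Mul(4, Pow(Add(2, 13), 2))) = Add(1980, Mul(4, Pow(15, 2))) = Add(1980, Mul(4, 225)) = Add(1980, 900) = 2880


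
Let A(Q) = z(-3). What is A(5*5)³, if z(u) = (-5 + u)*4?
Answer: -32768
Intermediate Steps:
z(u) = -20 + 4*u
A(Q) = -32 (A(Q) = -20 + 4*(-3) = -20 - 12 = -32)
A(5*5)³ = (-32)³ = -32768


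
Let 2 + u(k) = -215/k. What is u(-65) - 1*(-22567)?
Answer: 293388/13 ≈ 22568.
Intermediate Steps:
u(k) = -2 - 215/k
u(-65) - 1*(-22567) = (-2 - 215/(-65)) - 1*(-22567) = (-2 - 215*(-1/65)) + 22567 = (-2 + 43/13) + 22567 = 17/13 + 22567 = 293388/13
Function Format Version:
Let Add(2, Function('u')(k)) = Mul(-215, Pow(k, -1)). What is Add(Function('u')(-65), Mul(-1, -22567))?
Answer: Rational(293388, 13) ≈ 22568.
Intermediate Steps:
Function('u')(k) = Add(-2, Mul(-215, Pow(k, -1)))
Add(Function('u')(-65), Mul(-1, -22567)) = Add(Add(-2, Mul(-215, Pow(-65, -1))), Mul(-1, -22567)) = Add(Add(-2, Mul(-215, Rational(-1, 65))), 22567) = Add(Add(-2, Rational(43, 13)), 22567) = Add(Rational(17, 13), 22567) = Rational(293388, 13)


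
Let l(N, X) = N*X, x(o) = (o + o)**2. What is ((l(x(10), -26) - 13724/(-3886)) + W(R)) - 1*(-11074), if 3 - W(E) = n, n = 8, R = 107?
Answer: 1306729/1943 ≈ 672.53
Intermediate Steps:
W(E) = -5 (W(E) = 3 - 1*8 = 3 - 8 = -5)
x(o) = 4*o**2 (x(o) = (2*o)**2 = 4*o**2)
((l(x(10), -26) - 13724/(-3886)) + W(R)) - 1*(-11074) = (((4*10**2)*(-26) - 13724/(-3886)) - 5) - 1*(-11074) = (((4*100)*(-26) - 13724*(-1/3886)) - 5) + 11074 = ((400*(-26) + 6862/1943) - 5) + 11074 = ((-10400 + 6862/1943) - 5) + 11074 = (-20200338/1943 - 5) + 11074 = -20210053/1943 + 11074 = 1306729/1943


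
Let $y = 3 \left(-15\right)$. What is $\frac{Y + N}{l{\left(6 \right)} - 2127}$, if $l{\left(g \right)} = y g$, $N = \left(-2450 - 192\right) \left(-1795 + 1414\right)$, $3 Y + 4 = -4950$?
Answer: $- \frac{3014852}{7191} \approx -419.25$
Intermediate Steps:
$Y = - \frac{4954}{3}$ ($Y = - \frac{4}{3} + \frac{1}{3} \left(-4950\right) = - \frac{4}{3} - 1650 = - \frac{4954}{3} \approx -1651.3$)
$N = 1006602$ ($N = \left(-2642\right) \left(-381\right) = 1006602$)
$y = -45$
$l{\left(g \right)} = - 45 g$
$\frac{Y + N}{l{\left(6 \right)} - 2127} = \frac{- \frac{4954}{3} + 1006602}{\left(-45\right) 6 - 2127} = \frac{3014852}{3 \left(-270 - 2127\right)} = \frac{3014852}{3 \left(-2397\right)} = \frac{3014852}{3} \left(- \frac{1}{2397}\right) = - \frac{3014852}{7191}$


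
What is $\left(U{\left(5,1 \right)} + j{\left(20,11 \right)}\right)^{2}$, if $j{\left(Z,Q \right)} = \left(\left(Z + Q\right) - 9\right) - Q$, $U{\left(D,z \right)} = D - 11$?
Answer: $25$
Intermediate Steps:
$U{\left(D,z \right)} = -11 + D$
$j{\left(Z,Q \right)} = -9 + Z$ ($j{\left(Z,Q \right)} = \left(\left(Q + Z\right) - 9\right) - Q = \left(-9 + Q + Z\right) - Q = -9 + Z$)
$\left(U{\left(5,1 \right)} + j{\left(20,11 \right)}\right)^{2} = \left(\left(-11 + 5\right) + \left(-9 + 20\right)\right)^{2} = \left(-6 + 11\right)^{2} = 5^{2} = 25$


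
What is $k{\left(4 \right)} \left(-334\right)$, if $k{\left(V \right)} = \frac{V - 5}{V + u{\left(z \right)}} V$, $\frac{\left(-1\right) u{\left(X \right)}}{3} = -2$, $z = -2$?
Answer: $\frac{668}{5} \approx 133.6$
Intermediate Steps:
$u{\left(X \right)} = 6$ ($u{\left(X \right)} = \left(-3\right) \left(-2\right) = 6$)
$k{\left(V \right)} = \frac{V \left(-5 + V\right)}{6 + V}$ ($k{\left(V \right)} = \frac{V - 5}{V + 6} V = \frac{-5 + V}{6 + V} V = \frac{V \left(-5 + V\right)}{6 + V}$)
$k{\left(4 \right)} \left(-334\right) = \frac{4 \left(-5 + 4\right)}{6 + 4} \left(-334\right) = 4 \cdot \frac{1}{10} \left(-1\right) \left(-334\right) = \left(- \frac{2}{5}\right) \left(-334\right) = \frac{668}{5}$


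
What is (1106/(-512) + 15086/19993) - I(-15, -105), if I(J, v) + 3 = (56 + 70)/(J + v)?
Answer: 67673147/25591040 ≈ 2.6444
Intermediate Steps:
I(J, v) = -3 + 126/(J + v) (I(J, v) = -3 + (56 + 70)/(J + v) = -3 + 126/(J + v))
(1106/(-512) + 15086/19993) - I(-15, -105) = (1106/(-512) + 15086/19993) - 3*(42 - 1*(-15) - 1*(-105))/(-15 - 105) = (1106*(-1/512) + 15086*(1/19993)) - 3*(42 + 15 + 105)/(-120) = (-553/256 + 15086/19993) - 3*(-1)*162/120 = -7194113/5118208 - 1*(-81/20) = -7194113/5118208 + 81/20 = 67673147/25591040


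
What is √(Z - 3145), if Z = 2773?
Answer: 2*I*√93 ≈ 19.287*I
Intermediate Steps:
√(Z - 3145) = √(2773 - 3145) = √(-372) = 2*I*√93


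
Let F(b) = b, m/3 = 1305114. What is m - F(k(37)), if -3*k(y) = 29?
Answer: 11746055/3 ≈ 3.9154e+6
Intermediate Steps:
m = 3915342 (m = 3*1305114 = 3915342)
k(y) = -29/3 (k(y) = -⅓*29 = -29/3)
m - F(k(37)) = 3915342 - 1*(-29/3) = 3915342 + 29/3 = 11746055/3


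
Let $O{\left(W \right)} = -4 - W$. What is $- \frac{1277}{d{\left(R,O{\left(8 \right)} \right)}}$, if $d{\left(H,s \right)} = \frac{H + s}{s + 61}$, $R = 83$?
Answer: $- \frac{62573}{71} \approx -881.31$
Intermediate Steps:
$d{\left(H,s \right)} = \frac{H + s}{61 + s}$
$- \frac{1277}{d{\left(R,O{\left(8 \right)} \right)}} = - \frac{1277}{\frac{1}{61 - 12} \left(83 - 12\right)} = - \frac{1277}{\frac{1}{49} \cdot 71} = - \frac{1277}{\frac{71}{49}} = \left(-1277\right) \frac{49}{71} = - \frac{62573}{71}$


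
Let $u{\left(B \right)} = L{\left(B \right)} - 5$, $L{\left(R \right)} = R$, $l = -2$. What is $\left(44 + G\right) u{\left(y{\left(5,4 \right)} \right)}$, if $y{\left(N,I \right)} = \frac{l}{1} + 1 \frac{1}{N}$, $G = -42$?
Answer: $- \frac{68}{5} \approx -13.6$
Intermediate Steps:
$y{\left(N,I \right)} = -2 + \frac{1}{N}$ ($y{\left(N,I \right)} = - \frac{2}{1} + 1 \frac{1}{N} = \left(-2\right) 1 + \frac{1}{N} = -2 + \frac{1}{N}$)
$u{\left(B \right)} = -5 + B$ ($u{\left(B \right)} = B - 5 = -5 + B$)
$\left(44 + G\right) u{\left(y{\left(5,4 \right)} \right)} = \left(44 - 42\right) \left(-5 - \left(2 - \frac{1}{5}\right)\right) = 2 \left(-5 + \left(-2 + \frac{1}{5}\right)\right) = 2 \left(-5 - \frac{9}{5}\right) = 2 \left(- \frac{34}{5}\right) = - \frac{68}{5}$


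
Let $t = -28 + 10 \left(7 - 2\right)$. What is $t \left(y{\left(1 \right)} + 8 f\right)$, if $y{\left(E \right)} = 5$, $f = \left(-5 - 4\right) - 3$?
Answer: $-2002$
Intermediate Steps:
$f = -12$ ($f = -9 - 3 = -12$)
$t = 22$ ($t = -28 + 10 \cdot 5 = -28 + 50 = 22$)
$t \left(y{\left(1 \right)} + 8 f\right) = 22 \left(5 + 8 \left(-12\right)\right) = 22 \left(5 - 96\right) = 22 \left(-91\right) = -2002$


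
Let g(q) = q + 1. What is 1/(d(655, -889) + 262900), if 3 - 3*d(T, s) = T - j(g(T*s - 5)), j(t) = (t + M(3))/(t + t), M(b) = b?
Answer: 1746897/458879853500 ≈ 3.8069e-6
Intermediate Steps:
g(q) = 1 + q
j(t) = (3 + t)/(2*t) (j(t) = (t + 3)/(t + t) = (3 + t)/((2*t)) = (3 + t)*(1/(2*t)) = (3 + t)/(2*t))
d(T, s) = 1 - T/3 + (-1 + T*s)/(6*(-4 + T*s)) (d(T, s) = 1 - (T - (3 + (1 + (T*s - 5)))/(2*(1 + (T*s - 5))))/3 = 1 - (T - (3 + (1 + (-5 + T*s)))/(2*(1 + (-5 + T*s))))/3 = 1 - (T - (3 + (-4 + T*s))/(2*(-4 + T*s)))/3 = 1 - (T - (-1 + T*s)/(2*(-4 + T*s)))/3 = 1 + (-T/3 + (-1 + T*s)/(6*(-4 + T*s))) = 1 - T/3 + (-1 + T*s)/(6*(-4 + T*s)))
1/(d(655, -889) + 262900) = 1/((-1 + 655*(-889) + 2*(-4 + 655*(-889))*(3 - 1*655))/(6*(-4 + 655*(-889))) + 262900) = 1/((-1 - 582295 + 2*(-4 - 582295)*(3 - 655))/(6*(-4 - 582295)) + 262900) = 1/((⅙)*(-1 - 582295 + 2*(-582299)*(-652))/(-582299) + 262900) = 1/((⅙)*(-1/582299)*(-1 - 582295 + 759317896) + 262900) = 1/((⅙)*(-1/582299)*758735600 + 262900) = 1/(-379367800/1746897 + 262900) = 1/(458879853500/1746897) = 1746897/458879853500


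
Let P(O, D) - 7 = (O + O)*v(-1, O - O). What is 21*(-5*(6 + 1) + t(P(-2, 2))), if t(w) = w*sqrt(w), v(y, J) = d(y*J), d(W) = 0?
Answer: -735 + 147*sqrt(7) ≈ -346.07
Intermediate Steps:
v(y, J) = 0
P(O, D) = 7 (P(O, D) = 7 + (O + O)*0 = 7 + (2*O)*0 = 7 + 0 = 7)
t(w) = w**(3/2)
21*(-5*(6 + 1) + t(P(-2, 2))) = 21*(-5*(6 + 1) + 7**(3/2)) = 21*(-5*7 + 7*sqrt(7)) = 21*(-35 + 7*sqrt(7)) = -735 + 147*sqrt(7)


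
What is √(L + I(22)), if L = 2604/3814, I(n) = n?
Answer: 2*√20622298/1907 ≈ 4.7626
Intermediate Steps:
L = 1302/1907 (L = 2604*(1/3814) = 1302/1907 ≈ 0.68275)
√(L + I(22)) = √(1302/1907 + 22) = √(43256/1907) = 2*√20622298/1907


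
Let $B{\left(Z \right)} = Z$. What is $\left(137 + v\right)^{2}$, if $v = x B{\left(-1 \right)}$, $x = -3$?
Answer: $19600$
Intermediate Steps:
$v = 3$ ($v = \left(-3\right) \left(-1\right) = 3$)
$\left(137 + v\right)^{2} = \left(137 + 3\right)^{2} = 140^{2} = 19600$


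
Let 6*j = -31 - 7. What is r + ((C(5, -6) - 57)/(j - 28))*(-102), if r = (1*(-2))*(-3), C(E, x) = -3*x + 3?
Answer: -10398/103 ≈ -100.95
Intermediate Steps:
C(E, x) = 3 - 3*x
j = -19/3 (j = (-31 - 7)/6 = (⅙)*(-38) = -19/3 ≈ -6.3333)
r = 6 (r = -2*(-3) = 6)
r + ((C(5, -6) - 57)/(j - 28))*(-102) = 6 + (((3 - 3*(-6)) - 57)/(-19/3 - 28))*(-102) = 6 + (((3 + 18) - 57)/(-103/3))*(-102) = 6 + ((21 - 57)*(-3/103))*(-102) = 6 - 36*(-3/103)*(-102) = 6 + (108/103)*(-102) = 6 - 11016/103 = -10398/103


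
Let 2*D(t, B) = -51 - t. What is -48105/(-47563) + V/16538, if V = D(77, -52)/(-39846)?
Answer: 7924976582143/7835684959581 ≈ 1.0114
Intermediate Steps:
D(t, B) = -51/2 - t/2 (D(t, B) = (-51 - t)/2 = -51/2 - t/2)
V = 32/19923 (V = (-51/2 - ½*77)/(-39846) = (-51/2 - 77/2)*(-1/39846) = -64*(-1/39846) = 32/19923 ≈ 0.0016062)
-48105/(-47563) + V/16538 = -48105/(-47563) + (32/19923)/16538 = -48105*(-1/47563) + (32/19923)*(1/16538) = 48105/47563 + 16/164743287 = 7924976582143/7835684959581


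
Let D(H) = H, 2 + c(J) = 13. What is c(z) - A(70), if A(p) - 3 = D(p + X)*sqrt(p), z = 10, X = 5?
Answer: 8 - 75*sqrt(70) ≈ -619.50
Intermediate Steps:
c(J) = 11 (c(J) = -2 + 13 = 11)
A(p) = 3 + sqrt(p)*(5 + p) (A(p) = 3 + (p + 5)*sqrt(p) = 3 + (5 + p)*sqrt(p) = 3 + sqrt(p)*(5 + p))
c(z) - A(70) = 11 - (3 + sqrt(70)*(5 + 70)) = 11 - (3 + sqrt(70)*75) = 11 - (3 + 75*sqrt(70)) = 11 + (-3 - 75*sqrt(70)) = 8 - 75*sqrt(70)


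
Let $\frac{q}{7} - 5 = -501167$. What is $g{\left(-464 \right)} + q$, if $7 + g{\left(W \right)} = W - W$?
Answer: $-3508141$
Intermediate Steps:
$q = -3508134$ ($q = 35 + 7 \left(-501167\right) = 35 - 3508169 = -3508134$)
$g{\left(W \right)} = -7$ ($g{\left(W \right)} = -7 + \left(W - W\right) = -7 + 0 = -7$)
$g{\left(-464 \right)} + q = -7 - 3508134 = -3508141$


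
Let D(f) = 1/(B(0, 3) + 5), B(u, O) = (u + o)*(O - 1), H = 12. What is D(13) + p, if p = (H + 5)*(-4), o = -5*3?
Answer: -1701/25 ≈ -68.040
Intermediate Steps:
o = -15
B(u, O) = (-1 + O)*(-15 + u) (B(u, O) = (u - 15)*(O - 1) = (-15 + u)*(-1 + O) = (-1 + O)*(-15 + u))
D(f) = -1/25 (D(f) = 1/((15 - 1*0 - 15*3 + 3*0) + 5) = 1/((15 + 0 - 45 + 0) + 5) = 1/(-30 + 5) = 1/(-25) = -1/25)
p = -68 (p = (12 + 5)*(-4) = 17*(-4) = -68)
D(13) + p = -1/25 - 68 = -1701/25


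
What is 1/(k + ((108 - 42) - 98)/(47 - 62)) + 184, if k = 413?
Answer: 1145783/6227 ≈ 184.00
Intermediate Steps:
1/(k + ((108 - 42) - 98)/(47 - 62)) + 184 = 1/(413 + ((108 - 42) - 98)/(47 - 62)) + 184 = 1/(413 + (66 - 98)/(-15)) + 184 = 1/(413 - 32*(-1/15)) + 184 = 1/(413 + 32/15) + 184 = 1/(6227/15) + 184 = 15/6227 + 184 = 1145783/6227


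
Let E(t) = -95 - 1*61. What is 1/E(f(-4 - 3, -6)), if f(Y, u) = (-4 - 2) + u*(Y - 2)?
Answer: -1/156 ≈ -0.0064103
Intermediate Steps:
f(Y, u) = -6 + u*(-2 + Y)
E(t) = -156 (E(t) = -95 - 61 = -156)
1/E(f(-4 - 3, -6)) = 1/(-156) = -1/156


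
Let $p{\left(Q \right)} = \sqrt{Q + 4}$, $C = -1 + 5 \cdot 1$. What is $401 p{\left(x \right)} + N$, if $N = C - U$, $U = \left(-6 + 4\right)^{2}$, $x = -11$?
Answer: $401 i \sqrt{7} \approx 1060.9 i$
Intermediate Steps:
$U = 4$ ($U = \left(-2\right)^{2} = 4$)
$C = 4$ ($C = -1 + 5 = 4$)
$p{\left(Q \right)} = \sqrt{4 + Q}$
$N = 0$ ($N = 4 - 4 = 0$)
$401 p{\left(x \right)} + N = 401 \sqrt{4 - 11} + 0 = 401 \sqrt{-7} + 0 = 401 i \sqrt{7} + 0 = 401 i \sqrt{7}$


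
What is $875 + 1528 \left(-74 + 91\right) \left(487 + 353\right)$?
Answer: $21820715$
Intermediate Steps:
$875 + 1528 \left(-74 + 91\right) \left(487 + 353\right) = 875 + 1528 \cdot 17 \cdot 840 = 875 + 1528 \cdot 14280 = 875 + 21819840 = 21820715$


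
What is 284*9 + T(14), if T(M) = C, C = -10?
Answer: 2546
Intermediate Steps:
T(M) = -10
284*9 + T(14) = 284*9 - 10 = 2556 - 10 = 2546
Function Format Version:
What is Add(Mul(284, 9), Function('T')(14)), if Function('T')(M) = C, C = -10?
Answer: 2546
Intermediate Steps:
Function('T')(M) = -10
Add(Mul(284, 9), Function('T')(14)) = Add(Mul(284, 9), -10) = Add(2556, -10) = 2546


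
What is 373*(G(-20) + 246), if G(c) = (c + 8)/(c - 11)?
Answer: 2848974/31 ≈ 91902.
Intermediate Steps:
G(c) = (8 + c)/(-11 + c)
373*(G(-20) + 246) = 373*((8 - 20)/(-11 - 20) + 246) = 373*(-12/(-31) + 246) = 373*(-1/31*(-12) + 246) = 373*(12/31 + 246) = 373*(7638/31) = 2848974/31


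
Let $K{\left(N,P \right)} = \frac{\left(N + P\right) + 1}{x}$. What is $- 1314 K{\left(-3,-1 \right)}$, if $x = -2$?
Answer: $-1971$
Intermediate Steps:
$K{\left(N,P \right)} = - \frac{1}{2} - \frac{N}{2} - \frac{P}{2}$ ($K{\left(N,P \right)} = \frac{\left(N + P\right) + 1}{-2} = \left(1 + N + P\right) \left(- \frac{1}{2}\right) = - \frac{1}{2} - \frac{N}{2} - \frac{P}{2}$)
$- 1314 K{\left(-3,-1 \right)} = - 1314 \left(- \frac{1}{2} - - \frac{3}{2} - - \frac{1}{2}\right) = - 1314 \left(- \frac{1}{2} + \frac{3}{2} + \frac{1}{2}\right) = \left(-1314\right) \frac{3}{2} = -1971$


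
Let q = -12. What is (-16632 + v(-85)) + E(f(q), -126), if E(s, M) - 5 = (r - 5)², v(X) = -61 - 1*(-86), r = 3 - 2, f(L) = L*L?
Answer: -16586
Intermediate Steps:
f(L) = L²
r = 1
v(X) = 25 (v(X) = -61 + 86 = 25)
E(s, M) = 21 (E(s, M) = 5 + (1 - 5)² = 5 + (-4)² = 5 + 16 = 21)
(-16632 + v(-85)) + E(f(q), -126) = (-16632 + 25) + 21 = -16607 + 21 = -16586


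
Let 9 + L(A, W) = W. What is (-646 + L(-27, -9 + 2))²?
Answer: 438244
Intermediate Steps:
L(A, W) = -9 + W
(-646 + L(-27, -9 + 2))² = (-646 + (-9 + (-9 + 2)))² = (-646 + (-9 - 7))² = (-646 - 16)² = (-662)² = 438244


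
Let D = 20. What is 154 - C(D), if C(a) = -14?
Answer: 168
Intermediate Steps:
154 - C(D) = 154 - 1*(-14) = 154 + 14 = 168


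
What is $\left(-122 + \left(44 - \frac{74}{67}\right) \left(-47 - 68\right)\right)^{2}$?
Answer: $\frac{114706851856}{4489} \approx 2.5553 \cdot 10^{7}$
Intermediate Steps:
$\left(-122 + \left(44 - \frac{74}{67}\right) \left(-47 - 68\right)\right)^{2} = \left(-122 + \left(44 - \frac{74}{67}\right) \left(-115\right)\right)^{2} = \left(-122 + \frac{2874}{67} \left(-115\right)\right)^{2} = \left(-122 - \frac{330510}{67}\right)^{2} = \left(- \frac{338684}{67}\right)^{2} = \frac{114706851856}{4489}$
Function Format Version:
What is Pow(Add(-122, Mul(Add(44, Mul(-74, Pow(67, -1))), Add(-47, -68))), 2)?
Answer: Rational(114706851856, 4489) ≈ 2.5553e+7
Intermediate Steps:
Pow(Add(-122, Mul(Add(44, Mul(-74, Pow(67, -1))), Add(-47, -68))), 2) = Pow(Add(-122, Mul(Add(44, Mul(-74, Rational(1, 67))), -115)), 2) = Pow(Add(-122, Mul(Add(44, Rational(-74, 67)), -115)), 2) = Pow(Add(-122, Mul(Rational(2874, 67), -115)), 2) = Pow(Add(-122, Rational(-330510, 67)), 2) = Pow(Rational(-338684, 67), 2) = Rational(114706851856, 4489)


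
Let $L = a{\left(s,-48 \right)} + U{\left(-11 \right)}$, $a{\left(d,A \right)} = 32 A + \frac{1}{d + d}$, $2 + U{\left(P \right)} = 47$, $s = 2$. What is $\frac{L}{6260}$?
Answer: $- \frac{5963}{25040} \approx -0.23814$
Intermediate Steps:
$U{\left(P \right)} = 45$ ($U{\left(P \right)} = -2 + 47 = 45$)
$a{\left(d,A \right)} = \frac{1}{2 d} + 32 A$ ($a{\left(d,A \right)} = 32 A + \frac{1}{2 d} = \frac{1}{2 d} + 32 A$)
$L = - \frac{5963}{4}$ ($L = \left(\frac{1}{2 \cdot 2} + 32 \left(-48\right)\right) + 45 = \left(\frac{1}{2} \cdot \frac{1}{2} - 1536\right) + 45 = \left(\frac{1}{4} - 1536\right) + 45 = - \frac{6143}{4} + 45 = - \frac{5963}{4} \approx -1490.8$)
$\frac{L}{6260} = - \frac{5963}{4 \cdot 6260} = \left(- \frac{5963}{4}\right) \frac{1}{6260} = - \frac{5963}{25040}$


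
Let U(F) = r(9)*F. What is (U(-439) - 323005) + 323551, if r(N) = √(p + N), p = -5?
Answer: -332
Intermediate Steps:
r(N) = √(-5 + N)
U(F) = 2*F (U(F) = √(-5 + 9)*F = √4*F = 2*F)
(U(-439) - 323005) + 323551 = (2*(-439) - 323005) + 323551 = (-878 - 323005) + 323551 = -323883 + 323551 = -332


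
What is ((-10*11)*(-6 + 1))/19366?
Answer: 275/9683 ≈ 0.028400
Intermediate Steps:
((-10*11)*(-6 + 1))/19366 = (-5*22*(-5))*(1/19366) = -110*(-5)*(1/19366) = 550*(1/19366) = 275/9683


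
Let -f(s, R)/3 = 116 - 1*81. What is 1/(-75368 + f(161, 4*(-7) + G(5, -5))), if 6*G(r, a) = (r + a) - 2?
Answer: -1/75473 ≈ -1.3250e-5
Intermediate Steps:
G(r, a) = -1/3 + a/6 + r/6 (G(r, a) = ((r + a) - 2)/6 = ((a + r) - 2)/6 = (-2 + a + r)/6 = -1/3 + a/6 + r/6)
f(s, R) = -105 (f(s, R) = -3*(116 - 1*81) = -3*(116 - 81) = -3*35 = -105)
1/(-75368 + f(161, 4*(-7) + G(5, -5))) = 1/(-75368 - 105) = 1/(-75473) = -1/75473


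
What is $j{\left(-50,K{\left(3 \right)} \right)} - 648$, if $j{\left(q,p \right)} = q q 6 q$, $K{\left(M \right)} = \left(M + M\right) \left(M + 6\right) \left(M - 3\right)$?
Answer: $-750648$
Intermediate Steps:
$K{\left(M \right)} = 2 M \left(-3 + M\right) \left(6 + M\right)$ ($K{\left(M \right)} = 2 M \left(6 + M\right) \left(-3 + M\right) = 2 M \left(-3 + M\right) \left(6 + M\right)$)
$j{\left(q,p \right)} = 6 q^{3}$ ($j{\left(q,p \right)} = q^{2} \cdot 6 q = 6 q^{2} q = 6 q^{3}$)
$j{\left(-50,K{\left(3 \right)} \right)} - 648 = 6 \left(-50\right)^{3} - 648 = 6 \left(-125000\right) - 648 = -750000 - 648 = -750648$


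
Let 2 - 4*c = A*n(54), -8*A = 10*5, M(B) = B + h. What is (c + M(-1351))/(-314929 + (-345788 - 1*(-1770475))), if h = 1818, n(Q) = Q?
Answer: 4415/8878064 ≈ 0.00049729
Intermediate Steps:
M(B) = 1818 + B (M(B) = B + 1818 = 1818 + B)
A = -25/4 (A = -5*5/4 = -⅛*50 = -25/4 ≈ -6.2500)
c = 679/8 (c = ½ - (-25)*54/16 = ½ - ¼*(-675/2) = ½ + 675/8 = 679/8 ≈ 84.875)
(c + M(-1351))/(-314929 + (-345788 - 1*(-1770475))) = (679/8 + (1818 - 1351))/(-314929 + (-345788 - 1*(-1770475))) = (679/8 + 467)/(-314929 + (-345788 + 1770475)) = 4415/(8*(-314929 + 1424687)) = (4415/8)/1109758 = (4415/8)*(1/1109758) = 4415/8878064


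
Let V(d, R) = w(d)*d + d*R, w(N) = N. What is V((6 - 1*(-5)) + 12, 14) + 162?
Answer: 1013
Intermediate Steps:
V(d, R) = d² + R*d (V(d, R) = d*d + d*R = d² + R*d)
V((6 - 1*(-5)) + 12, 14) + 162 = ((6 - 1*(-5)) + 12)*(14 + ((6 - 1*(-5)) + 12)) + 162 = ((6 + 5) + 12)*(14 + ((6 + 5) + 12)) + 162 = (11 + 12)*(14 + (11 + 12)) + 162 = 23*(14 + 23) + 162 = 23*37 + 162 = 851 + 162 = 1013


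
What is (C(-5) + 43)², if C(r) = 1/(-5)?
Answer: 45796/25 ≈ 1831.8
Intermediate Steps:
C(r) = -⅕
(C(-5) + 43)² = (-⅕ + 43)² = (214/5)² = 45796/25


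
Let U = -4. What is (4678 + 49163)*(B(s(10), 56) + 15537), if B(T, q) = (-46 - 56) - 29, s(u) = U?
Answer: 829474446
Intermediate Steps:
s(u) = -4
B(T, q) = -131 (B(T, q) = -102 - 29 = -131)
(4678 + 49163)*(B(s(10), 56) + 15537) = (4678 + 49163)*(-131 + 15537) = 53841*15406 = 829474446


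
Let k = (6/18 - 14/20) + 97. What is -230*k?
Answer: -66677/3 ≈ -22226.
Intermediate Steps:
k = 2899/30 (k = (6*(1/18) - 14*1/20) + 97 = (⅓ - 7/10) + 97 = -11/30 + 97 = 2899/30 ≈ 96.633)
-230*k = -230*2899/30 = -66677/3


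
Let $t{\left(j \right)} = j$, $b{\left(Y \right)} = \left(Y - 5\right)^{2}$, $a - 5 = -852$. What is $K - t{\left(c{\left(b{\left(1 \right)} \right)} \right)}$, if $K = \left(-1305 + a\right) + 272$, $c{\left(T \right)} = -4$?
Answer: $-1876$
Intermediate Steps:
$a = -847$ ($a = 5 - 852 = -847$)
$b{\left(Y \right)} = \left(-5 + Y\right)^{2}$
$K = -1880$ ($K = \left(-1305 - 847\right) + 272 = -2152 + 272 = -1880$)
$K - t{\left(c{\left(b{\left(1 \right)} \right)} \right)} = -1880 - -4 = -1880 + 4 = -1876$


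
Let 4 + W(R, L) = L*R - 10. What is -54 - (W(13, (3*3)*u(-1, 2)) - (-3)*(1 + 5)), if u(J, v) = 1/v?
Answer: -233/2 ≈ -116.50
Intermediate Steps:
W(R, L) = -14 + L*R (W(R, L) = -4 + (L*R - 10) = -4 + (-10 + L*R) = -14 + L*R)
-54 - (W(13, (3*3)*u(-1, 2)) - (-3)*(1 + 5)) = -54 - ((-14 + ((3*3)/2)*13) - (-3)*(1 + 5)) = -54 - ((-14 + (9*(½))*13) - (-3)*6) = -54 - ((-14 + (9/2)*13) - 1*(-18)) = -54 - ((-14 + 117/2) + 18) = -54 - (89/2 + 18) = -54 - 1*125/2 = -54 - 125/2 = -233/2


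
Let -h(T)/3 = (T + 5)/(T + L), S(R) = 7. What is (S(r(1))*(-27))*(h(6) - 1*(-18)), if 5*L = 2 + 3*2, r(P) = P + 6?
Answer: -98091/38 ≈ -2581.3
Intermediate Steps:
r(P) = 6 + P
L = 8/5 (L = (2 + 3*2)/5 = (2 + 6)/5 = (⅕)*8 = 8/5 ≈ 1.6000)
h(T) = -3*(5 + T)/(8/5 + T) (h(T) = -3*(T + 5)/(T + 8/5) = -3*(5 + T)/(8/5 + T))
(S(r(1))*(-27))*(h(6) - 1*(-18)) = (7*(-27))*(15*(-5 - 1*6)/(8 + 5*6) - 1*(-18)) = -189*(15*(-5 - 6)/(8 + 30) + 18) = -189*(15*(-11)/38 + 18) = -189*(15*(1/38)*(-11) + 18) = -189*(-165/38 + 18) = -189*519/38 = -98091/38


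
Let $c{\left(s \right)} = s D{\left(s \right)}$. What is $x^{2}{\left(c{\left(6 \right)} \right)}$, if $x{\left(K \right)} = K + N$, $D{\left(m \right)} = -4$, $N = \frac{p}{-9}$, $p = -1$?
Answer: $\frac{46225}{81} \approx 570.68$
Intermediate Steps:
$N = \frac{1}{9}$ ($N = - \frac{1}{-9} = \left(-1\right) \left(- \frac{1}{9}\right) = \frac{1}{9} \approx 0.11111$)
$c{\left(s \right)} = - 4 s$ ($c{\left(s \right)} = s \left(-4\right) = - 4 s$)
$x{\left(K \right)} = \frac{1}{9} + K$ ($x{\left(K \right)} = K + \frac{1}{9} = \frac{1}{9} + K$)
$x^{2}{\left(c{\left(6 \right)} \right)} = \left(\frac{1}{9} - 24\right)^{2} = \left(- \frac{215}{9}\right)^{2} = \frac{46225}{81}$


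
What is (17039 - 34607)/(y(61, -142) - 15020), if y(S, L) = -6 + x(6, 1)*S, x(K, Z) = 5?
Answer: 5856/4907 ≈ 1.1934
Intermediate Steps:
y(S, L) = -6 + 5*S
(17039 - 34607)/(y(61, -142) - 15020) = (17039 - 34607)/((-6 + 5*61) - 15020) = -17568/((-6 + 305) - 15020) = -17568/(299 - 15020) = -17568/(-14721) = -17568*(-1/14721) = 5856/4907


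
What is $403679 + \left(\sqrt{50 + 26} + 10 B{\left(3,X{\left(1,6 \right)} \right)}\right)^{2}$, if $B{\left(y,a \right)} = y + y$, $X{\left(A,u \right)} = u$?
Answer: $407355 + 240 \sqrt{19} \approx 4.084 \cdot 10^{5}$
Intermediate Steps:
$B{\left(y,a \right)} = 2 y$
$403679 + \left(\sqrt{50 + 26} + 10 B{\left(3,X{\left(1,6 \right)} \right)}\right)^{2} = 403679 + \left(\sqrt{50 + 26} + 10 \cdot 2 \cdot 3\right)^{2} = 403679 + \left(\sqrt{76} + 10 \cdot 6\right)^{2} = 403679 + \left(2 \sqrt{19} + 60\right)^{2} = 403679 + \left(60 + 2 \sqrt{19}\right)^{2}$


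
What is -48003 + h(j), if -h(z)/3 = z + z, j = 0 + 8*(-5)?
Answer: -47763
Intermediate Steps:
j = -40 (j = 0 - 40 = -40)
h(z) = -6*z (h(z) = -3*(z + z) = -6*z)
-48003 + h(j) = -48003 - 6*(-40) = -48003 + 240 = -47763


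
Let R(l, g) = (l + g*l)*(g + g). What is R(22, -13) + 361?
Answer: 7225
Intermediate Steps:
R(l, g) = 2*g*(l + g*l) (R(l, g) = (l + g*l)*(2*g) = 2*g*(l + g*l))
R(22, -13) + 361 = 2*(-13)*22*(1 - 13) + 361 = 2*(-13)*22*(-12) + 361 = 6864 + 361 = 7225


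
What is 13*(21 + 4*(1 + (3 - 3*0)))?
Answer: 481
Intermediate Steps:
13*(21 + 4*(1 + (3 - 3*0))) = 13*(21 + 4*(1 + (3 + 0))) = 13*(21 + 4*(1 + 3)) = 13*(21 + 4*4) = 13*(21 + 16) = 13*37 = 481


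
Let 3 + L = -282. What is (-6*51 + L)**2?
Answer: 349281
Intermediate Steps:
L = -285 (L = -3 - 282 = -285)
(-6*51 + L)**2 = (-6*51 - 285)**2 = (-306 - 285)**2 = (-591)**2 = 349281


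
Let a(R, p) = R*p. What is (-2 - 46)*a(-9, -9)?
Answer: -3888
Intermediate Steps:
(-2 - 46)*a(-9, -9) = (-2 - 46)*(-9*(-9)) = -48*81 = -3888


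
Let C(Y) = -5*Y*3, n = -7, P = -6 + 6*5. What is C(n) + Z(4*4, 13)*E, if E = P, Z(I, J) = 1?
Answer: 129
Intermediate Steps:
P = 24 (P = -6 + 30 = 24)
C(Y) = -15*Y
E = 24
C(n) + Z(4*4, 13)*E = -15*(-7) + 1*24 = 105 + 24 = 129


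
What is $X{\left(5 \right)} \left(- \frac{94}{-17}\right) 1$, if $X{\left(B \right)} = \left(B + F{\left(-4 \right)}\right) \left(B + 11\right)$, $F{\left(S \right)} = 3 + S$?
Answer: $\frac{6016}{17} \approx 353.88$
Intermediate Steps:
$X{\left(B \right)} = \left(-1 + B\right) \left(11 + B\right)$ ($X{\left(B \right)} = \left(B + \left(3 - 4\right)\right) \left(B + 11\right) = \left(B - 1\right) \left(11 + B\right) = \left(-1 + B\right) \left(11 + B\right)$)
$X{\left(5 \right)} \left(- \frac{94}{-17}\right) 1 = \left(-11 + 5^{2} + 10 \cdot 5\right) \left(- \frac{94}{-17}\right) 1 = \left(-11 + 25 + 50\right) \left(\left(-94\right) \left(- \frac{1}{17}\right)\right) 1 = 64 \cdot \frac{94}{17} \cdot 1 = \frac{6016}{17} \cdot 1 = \frac{6016}{17}$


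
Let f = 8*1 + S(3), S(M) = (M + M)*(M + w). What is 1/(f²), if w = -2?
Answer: 1/196 ≈ 0.0051020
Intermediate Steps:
S(M) = 2*M*(-2 + M) (S(M) = (M + M)*(M - 2) = (2*M)*(-2 + M) = 2*M*(-2 + M))
f = 14 (f = 8*1 + 2*3*(-2 + 3) = 8 + 2*3*1 = 8 + 6 = 14)
1/(f²) = 1/(14²) = 1/196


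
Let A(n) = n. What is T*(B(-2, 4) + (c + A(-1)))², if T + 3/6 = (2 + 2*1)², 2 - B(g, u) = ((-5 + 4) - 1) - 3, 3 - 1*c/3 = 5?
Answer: 0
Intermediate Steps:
c = -6 (c = 9 - 3*5 = 9 - 15 = -6)
B(g, u) = 7 (B(g, u) = 2 - (((-5 + 4) - 1) - 3) = 2 - ((-1 - 1) - 3) = 2 - (-2 - 3) = 2 - 1*(-5) = 2 + 5 = 7)
T = 31/2 (T = -½ + (2 + 2*1)² = -½ + (2 + 2)² = -½ + 4² = -½ + 16 = 31/2 ≈ 15.500)
T*(B(-2, 4) + (c + A(-1)))² = 31*(7 + (-6 - 1))²/2 = 31*(7 - 7)²/2 = (31/2)*0² = (31/2)*0 = 0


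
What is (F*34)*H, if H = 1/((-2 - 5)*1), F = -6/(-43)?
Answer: -204/301 ≈ -0.67774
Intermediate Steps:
F = 6/43 (F = -6*(-1/43) = 6/43 ≈ 0.13953)
H = -1/7 (H = 1/(-7*1) = 1/(-7) = -1/7 ≈ -0.14286)
(F*34)*H = ((6/43)*34)*(-1/7) = (204/43)*(-1/7) = -204/301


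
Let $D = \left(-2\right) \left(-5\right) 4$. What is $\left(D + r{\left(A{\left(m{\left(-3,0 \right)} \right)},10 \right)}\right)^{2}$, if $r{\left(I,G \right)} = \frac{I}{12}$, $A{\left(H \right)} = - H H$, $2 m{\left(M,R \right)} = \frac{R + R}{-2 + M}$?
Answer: $1600$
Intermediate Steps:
$m{\left(M,R \right)} = \frac{R}{-2 + M}$ ($m{\left(M,R \right)} = \frac{\left(R + R\right) \frac{1}{-2 + M}}{2} = \frac{2 R \frac{1}{-2 + M}}{2} = \frac{R}{-2 + M}$)
$A{\left(H \right)} = - H^{2}$
$r{\left(I,G \right)} = \frac{I}{12}$ ($r{\left(I,G \right)} = I \frac{1}{12} = \frac{I}{12}$)
$D = 40$ ($D = 10 \cdot 4 = 40$)
$\left(D + r{\left(A{\left(m{\left(-3,0 \right)} \right)},10 \right)}\right)^{2} = \left(40 + \frac{\left(-1\right) \left(\frac{0}{-2 - 3}\right)^{2}}{12}\right)^{2} = \left(40 + \frac{\left(-1\right) \left(\frac{0}{-5}\right)^{2}}{12}\right)^{2} = \left(40 + \frac{\left(-1\right) \left(0 \left(- \frac{1}{5}\right)\right)^{2}}{12}\right)^{2} = \left(40 + \frac{\left(-1\right) 0^{2}}{12}\right)^{2} = \left(40 + \frac{\left(-1\right) 0}{12}\right)^{2} = \left(40 + \frac{1}{12} \cdot 0\right)^{2} = \left(40 + 0\right)^{2} = 40^{2} = 1600$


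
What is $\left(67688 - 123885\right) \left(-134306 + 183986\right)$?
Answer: $-2791866960$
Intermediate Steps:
$\left(67688 - 123885\right) \left(-134306 + 183986\right) = \left(-56197\right) 49680 = -2791866960$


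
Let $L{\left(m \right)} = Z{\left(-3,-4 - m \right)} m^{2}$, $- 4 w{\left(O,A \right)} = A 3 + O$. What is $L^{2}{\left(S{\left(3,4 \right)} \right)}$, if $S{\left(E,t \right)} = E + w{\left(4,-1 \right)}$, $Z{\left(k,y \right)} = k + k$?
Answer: $\frac{131769}{64} \approx 2058.9$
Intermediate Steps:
$w{\left(O,A \right)} = - \frac{3 A}{4} - \frac{O}{4}$ ($w{\left(O,A \right)} = - \frac{A 3 + O}{4} = - \frac{3 A + O}{4} = - \frac{O + 3 A}{4} = - \frac{3 A}{4} - \frac{O}{4}$)
$Z{\left(k,y \right)} = 2 k$
$S{\left(E,t \right)} = - \frac{1}{4} + E$ ($S{\left(E,t \right)} = E - \frac{1}{4} = - \frac{1}{4} + E$)
$L{\left(m \right)} = - 6 m^{2}$ ($L{\left(m \right)} = 2 \left(-3\right) m^{2} = - 6 m^{2}$)
$L^{2}{\left(S{\left(3,4 \right)} \right)} = \left(- 6 \left(- \frac{1}{4} + 3\right)^{2}\right)^{2} = \left(- 6 \left(\frac{11}{4}\right)^{2}\right)^{2} = \left(\left(-6\right) \frac{121}{16}\right)^{2} = \left(- \frac{363}{8}\right)^{2} = \frac{131769}{64}$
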